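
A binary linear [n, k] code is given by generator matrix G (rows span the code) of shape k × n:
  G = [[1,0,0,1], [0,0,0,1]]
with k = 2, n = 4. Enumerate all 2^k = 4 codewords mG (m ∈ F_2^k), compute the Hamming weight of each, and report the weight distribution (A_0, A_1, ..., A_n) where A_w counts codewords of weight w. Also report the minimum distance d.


Weight distribution: A_0 = 1, A_1 = 2, A_2 = 1. Minimum distance d = 1.

Enumerate all 2^2 = 4 messages m ∈ F_2^2.
For each, compute codeword c = mG in F_2^4, then tally its weight.
  m = 00 → c = 0000, weight = 0.
  m = 10 → c = 1001, weight = 2.
  m = 01 → c = 0001, weight = 1.
  m = 11 → c = 1000, weight = 1.
Tally weights:
  weight 0: 1 codewords.
  weight 1: 2 codewords.
  weight 2: 1 codewords.
Minimum distance d = smallest w > 0 with A_w > 0 = 1.
Sanity: Σ A_w = 4 = 2^2 = 4 ✓.


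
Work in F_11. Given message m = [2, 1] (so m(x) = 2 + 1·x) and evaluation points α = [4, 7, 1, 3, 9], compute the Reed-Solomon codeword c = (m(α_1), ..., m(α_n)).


c = [6, 9, 3, 5, 0]

Message polynomial: m(x) = 2 + 1·x (mod 11).
For each evaluation point α_i, compute m(α_i) mod 11:
  α_1 = 4: Horner steps 1 → 6, so m(4) = 6.
  α_2 = 7: Horner steps 1 → 9, so m(7) = 9.
  α_3 = 1: Horner steps 1 → 3, so m(1) = 3.
  α_4 = 3: Horner steps 1 → 5, so m(3) = 5.
  α_5 = 9: Horner steps 1 → 0, so m(9) = 0.
Codeword c = [6, 9, 3, 5, 0] ∈ F_11^5.


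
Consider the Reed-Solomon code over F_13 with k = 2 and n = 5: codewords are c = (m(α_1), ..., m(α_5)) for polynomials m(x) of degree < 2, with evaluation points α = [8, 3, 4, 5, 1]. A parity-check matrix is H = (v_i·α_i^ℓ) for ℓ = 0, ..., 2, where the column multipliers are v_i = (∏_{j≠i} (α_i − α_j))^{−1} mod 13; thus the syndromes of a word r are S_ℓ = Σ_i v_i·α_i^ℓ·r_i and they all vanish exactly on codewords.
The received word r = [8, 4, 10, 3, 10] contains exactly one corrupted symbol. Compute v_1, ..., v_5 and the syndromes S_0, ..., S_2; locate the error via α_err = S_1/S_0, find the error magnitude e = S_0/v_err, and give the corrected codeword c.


S = (8, 8, 8), error at position 5, error magnitude e = 5, c = [8, 4, 10, 3, 5].

Step 1: column multipliers v_i = (∏_{j≠i}(α_i − α_j))^{−1} mod 13.
  i = 1 (α = 8): (8−3)(8−4)(8−5)(8−1) = 5·4·3·7 = 420 ≡ 4, so v_1 = 4^{−1} = 10 (mod 13).
  i = 2 (α = 3): (3−8)(3−4)(3−5)(3−1) = (−5)·(−1)·(−2)·2 = −20 ≡ 6, so v_2 = 6^{−1} = 11 (mod 13).
  i = 3 (α = 4): (4−8)(4−3)(4−5)(4−1) = (−4)·1·(−1)·3 = 12 ≡ 12, so v_3 = 12^{−1} = 12 (mod 13).
  i = 4 (α = 5): (5−8)(5−3)(5−4)(5−1) = (−3)·2·1·4 = −24 ≡ 2, so v_4 = 2^{−1} = 7 (mod 13).
  i = 5 (α = 1): (1−8)(1−3)(1−4)(1−5) = (−7)·(−2)·(−3)·(−4) = 168 ≡ 12, so v_5 = 12^{−1} = 12 (mod 13).
  v = [10, 11, 12, 7, 12].
Step 2: syndromes of r = [8, 4, 10, 3, 10] (all sums mod 13).
  S_0 = Σ v_i r_i = 10·8 + 11·4 + 12·10 + 7·3 + 12·10 = 385 ≡ 8.
  S_1 = Σ v_i α_i r_i = 10·8·8 + 11·3·4 + 12·4·10 + 7·5·3 + 12·1·10 = 1477 ≡ 8.
  α_i^2 mod 13 = [12, 9, 3, 12, 1].
  S_2 = Σ v_i α_i^2 r_i = 10·12·8 + 11·9·4 + 12·3·10 + 7·12·3 + 12·1·10 = 2088 ≡ 8.
  S = (8, 8, 8) ≠ 0, so r is not a codeword (an error is present).
Step 3: locate the error. For a single error e at position i, S_ℓ = v_i·e·α_i^ℓ, so α_err = S_1/S_0.
  S_0^{−1} = 8^{−1} = 5 (mod 13), so α_err = 8·5 = 40 ≡ 1 = α_5. Error position i = 5.
  Consistency check: S_2/S_1 = 8·5 = 40 ≡ 1 = α_err ✓ (single-error assumption holds).
Step 4: error magnitude e = S_0/v_5 = S_0·∏_{j≠5}(α_5 − α_j) = 8·12 = 96 ≡ 5 (mod 13).
Step 5: correct position 5: c_5 = r_5 − e = 10 − 5 ≡ 5 (mod 13). Hence c = [8, 4, 10, 3, 5].
  Check: interpolating c through the α_i gives m(x) = 12 + 6·x (degree < 2) with m(α_i) = c_i for every i, so c is indeed a codeword.


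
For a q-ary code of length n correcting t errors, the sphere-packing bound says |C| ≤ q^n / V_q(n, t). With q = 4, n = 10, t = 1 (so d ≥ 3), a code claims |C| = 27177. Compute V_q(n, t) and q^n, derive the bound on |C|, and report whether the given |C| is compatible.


V_q(n, t) = 31, q^n = 1048576, Hamming bound = 33825, |C| = 27177 ≤ bound (satisfied).

Step 1: Compute V_q(n, t) = Σ_{j=0}^1 C(n, j) (q−1)^j.
  j = 0: C(10,0)·(3)^0 = 1·1 = 1.
  j = 1: C(10,1)·(3)^1 = 10·3 = 30.
  V_q(n, t) = 1 + 30 = 31.
Step 2: q^n = 4^10 = 1048576.
Step 3: Hamming bound ⌊q^n / V_q(n,t)⌋ = ⌊1048576/31⌋ = 33825.
Step 4: Compare |C| = 27177 to 33825: satisfied.
The claimed |C| lies below the Hamming bound.


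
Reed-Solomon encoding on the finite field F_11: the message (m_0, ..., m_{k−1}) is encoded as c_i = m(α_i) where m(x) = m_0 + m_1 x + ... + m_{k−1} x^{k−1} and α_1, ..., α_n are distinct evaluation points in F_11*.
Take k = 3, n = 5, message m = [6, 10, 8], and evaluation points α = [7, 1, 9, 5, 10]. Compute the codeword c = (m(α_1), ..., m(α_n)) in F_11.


c = [6, 2, 7, 3, 4]

Message polynomial: m(x) = 6 + 10·x + 8·x^2 (mod 11).
For each evaluation point α_i, compute m(α_i) mod 11:
  α_1 = 7: Horner steps 8 → 0 → 6, so m(7) = 6.
  α_2 = 1: Horner steps 8 → 7 → 2, so m(1) = 2.
  α_3 = 9: Horner steps 8 → 5 → 7, so m(9) = 7.
  α_4 = 5: Horner steps 8 → 6 → 3, so m(5) = 3.
  α_5 = 10: Horner steps 8 → 2 → 4, so m(10) = 4.
Codeword c = [6, 2, 7, 3, 4] ∈ F_11^5.


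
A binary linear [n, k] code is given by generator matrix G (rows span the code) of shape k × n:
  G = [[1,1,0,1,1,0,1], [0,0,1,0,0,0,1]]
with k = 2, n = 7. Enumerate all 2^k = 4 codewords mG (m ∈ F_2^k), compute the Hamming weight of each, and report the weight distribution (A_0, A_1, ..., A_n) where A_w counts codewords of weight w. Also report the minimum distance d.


Weight distribution: A_0 = 1, A_2 = 1, A_5 = 2. Minimum distance d = 2.

Enumerate all 2^2 = 4 messages m ∈ F_2^2.
For each, compute codeword c = mG in F_2^7, then tally its weight.
  m = 00 → c = 0000000, weight = 0.
  m = 10 → c = 1101101, weight = 5.
  m = 01 → c = 0010001, weight = 2.
  m = 11 → c = 1111100, weight = 5.
Tally weights:
  weight 0: 1 codewords.
  weight 2: 1 codewords.
  weight 5: 2 codewords.
Minimum distance d = smallest w > 0 with A_w > 0 = 2.
Sanity: Σ A_w = 4 = 2^2 = 4 ✓.


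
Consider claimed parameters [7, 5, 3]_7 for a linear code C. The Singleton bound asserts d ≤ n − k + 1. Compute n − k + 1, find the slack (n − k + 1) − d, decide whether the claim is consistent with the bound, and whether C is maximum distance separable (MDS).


Singleton RHS = n − k + 1 = 3, slack = 0, bound satisfied, MDS.

Singleton bound: d ≤ n − k + 1.
Here n = 7, k = 5, so n − k + 1 = 3.
Given d = 3, check d ≤ 3: YES.
Slack = (n − k + 1) − d = 0.
The code is MDS (slack = 0).
Description: the claimed parameters are [7, 5, 3]_7; such a code would be MDS (meets Singleton bound).


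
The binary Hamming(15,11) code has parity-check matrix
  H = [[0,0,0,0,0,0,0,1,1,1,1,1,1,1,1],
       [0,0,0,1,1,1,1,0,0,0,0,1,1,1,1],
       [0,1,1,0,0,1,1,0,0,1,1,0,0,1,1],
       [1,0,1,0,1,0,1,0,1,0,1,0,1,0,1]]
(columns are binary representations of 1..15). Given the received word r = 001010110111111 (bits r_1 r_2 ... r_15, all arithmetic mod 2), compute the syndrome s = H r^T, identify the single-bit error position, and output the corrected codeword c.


s = (1, 0, 0, 0)^T, error position = 8, corrected codeword c = 001010100111111

Compute s = H r^T mod 2 one row at a time:
  s_1 = 1 + 0 + 1 + 1 + 1 + 1 + 1 + 1 = 7 ≡ 1 (mod 2).
  s_2 = 0 + 1 + 0 + 1 + 1 + 1 + 1 + 1 = 6 ≡ 0 (mod 2).
  s_3 = 0 + 1 + 0 + 1 + 1 + 1 + 1 + 1 = 6 ≡ 0 (mod 2).
  s_4 = 0 + 1 + 1 + 1 + 0 + 1 + 1 + 1 = 6 ≡ 0 (mod 2).
s = (1, 0, 0, 0)^T — this equals column 8 of H (binary 1000), so error is at position 8.
Correct: flip bit 8 of r = 001010110111111 to get c = 001010100111111.


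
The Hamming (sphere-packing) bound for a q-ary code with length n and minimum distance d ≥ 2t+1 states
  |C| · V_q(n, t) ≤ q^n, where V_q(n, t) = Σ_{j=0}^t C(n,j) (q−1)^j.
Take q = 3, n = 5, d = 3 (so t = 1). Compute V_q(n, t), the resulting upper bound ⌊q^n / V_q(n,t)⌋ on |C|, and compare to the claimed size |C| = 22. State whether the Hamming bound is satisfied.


V_q(n, t) = 11, q^n = 243, Hamming bound = 22, |C| = 22 ≤ bound (satisfied).

Step 1: Compute V_q(n, t) = Σ_{j=0}^1 C(n, j) (q−1)^j.
  j = 0: C(5,0)·(2)^0 = 1·1 = 1.
  j = 1: C(5,1)·(2)^1 = 5·2 = 10.
  V_q(n, t) = 1 + 10 = 11.
Step 2: q^n = 3^5 = 243.
Step 3: Hamming bound ⌊q^n / V_q(n,t)⌋ = ⌊243/11⌋ = 22.
Step 4: Compare |C| = 22 to 22: satisfied.
The claimed |C| lies at the Hamming bound (tight).


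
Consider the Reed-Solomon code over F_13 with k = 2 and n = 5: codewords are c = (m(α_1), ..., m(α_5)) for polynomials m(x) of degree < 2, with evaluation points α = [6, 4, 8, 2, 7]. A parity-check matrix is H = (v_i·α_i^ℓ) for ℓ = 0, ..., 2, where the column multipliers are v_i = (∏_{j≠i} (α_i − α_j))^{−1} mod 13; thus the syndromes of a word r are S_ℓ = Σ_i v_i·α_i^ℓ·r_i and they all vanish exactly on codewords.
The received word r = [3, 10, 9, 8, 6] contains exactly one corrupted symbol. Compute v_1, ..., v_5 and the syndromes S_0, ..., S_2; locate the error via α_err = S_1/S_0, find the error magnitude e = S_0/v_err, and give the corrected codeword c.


S = (5, 10, 7), error at position 4, error magnitude e = 4, c = [3, 10, 9, 4, 6].

Step 1: column multipliers v_i = (∏_{j≠i}(α_i − α_j))^{−1} mod 13.
  i = 1 (α = 6): (6−4)(6−8)(6−2)(6−7) = 2·(−2)·4·(−1) = 16 ≡ 3, so v_1 = 3^{−1} = 9 (mod 13).
  i = 2 (α = 4): (4−6)(4−8)(4−2)(4−7) = (−2)·(−4)·2·(−3) = −48 ≡ 4, so v_2 = 4^{−1} = 10 (mod 13).
  i = 3 (α = 8): (8−6)(8−4)(8−2)(8−7) = 2·4·6·1 = 48 ≡ 9, so v_3 = 9^{−1} = 3 (mod 13).
  i = 4 (α = 2): (2−6)(2−4)(2−8)(2−7) = (−4)·(−2)·(−6)·(−5) = 240 ≡ 6, so v_4 = 6^{−1} = 11 (mod 13).
  i = 5 (α = 7): (7−6)(7−4)(7−8)(7−2) = 1·3·(−1)·5 = −15 ≡ 11, so v_5 = 11^{−1} = 6 (mod 13).
  v = [9, 10, 3, 11, 6].
Step 2: syndromes of r = [3, 10, 9, 8, 6] (all sums mod 13).
  S_0 = Σ v_i r_i = 9·3 + 10·10 + 3·9 + 11·8 + 6·6 = 278 ≡ 5.
  S_1 = Σ v_i α_i r_i = 9·6·3 + 10·4·10 + 3·8·9 + 11·2·8 + 6·7·6 = 1206 ≡ 10.
  α_i^2 mod 13 = [10, 3, 12, 4, 10].
  S_2 = Σ v_i α_i^2 r_i = 9·10·3 + 10·3·10 + 3·12·9 + 11·4·8 + 6·10·6 = 1606 ≡ 7.
  S = (5, 10, 7) ≠ 0, so r is not a codeword (an error is present).
Step 3: locate the error. For a single error e at position i, S_ℓ = v_i·e·α_i^ℓ, so α_err = S_1/S_0.
  S_0^{−1} = 5^{−1} = 8 (mod 13), so α_err = 10·8 = 80 ≡ 2 = α_4. Error position i = 4.
  Consistency check: S_2/S_1 = 7·4 = 28 ≡ 2 = α_err ✓ (single-error assumption holds).
Step 4: error magnitude e = S_0/v_4 = S_0·∏_{j≠4}(α_4 − α_j) = 5·6 = 30 ≡ 4 (mod 13).
Step 5: correct position 4: c_4 = r_4 − e = 8 − 4 ≡ 4 (mod 13). Hence c = [3, 10, 9, 4, 6].
  Check: interpolating c through the α_i gives m(x) = 11 + 3·x (degree < 2) with m(α_i) = c_i for every i, so c is indeed a codeword.


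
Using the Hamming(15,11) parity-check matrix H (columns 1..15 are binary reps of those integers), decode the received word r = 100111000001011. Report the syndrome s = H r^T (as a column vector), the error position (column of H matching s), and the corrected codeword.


s = (1, 0, 1, 1)^T, error position = 11, corrected codeword c = 100111000011011

Compute s = H r^T mod 2 one row at a time:
  s_1 = 0 + 0 + 0 + 0 + 1 + 0 + 1 + 1 = 3 ≡ 1 (mod 2).
  s_2 = 1 + 1 + 1 + 0 + 1 + 0 + 1 + 1 = 6 ≡ 0 (mod 2).
  s_3 = 0 + 0 + 1 + 0 + 0 + 0 + 1 + 1 = 3 ≡ 1 (mod 2).
  s_4 = 1 + 0 + 1 + 0 + 0 + 0 + 0 + 1 = 3 ≡ 1 (mod 2).
s = (1, 0, 1, 1)^T — this equals column 11 of H (binary 1011), so error is at position 11.
Correct: flip bit 11 of r = 100111000001011 to get c = 100111000011011.


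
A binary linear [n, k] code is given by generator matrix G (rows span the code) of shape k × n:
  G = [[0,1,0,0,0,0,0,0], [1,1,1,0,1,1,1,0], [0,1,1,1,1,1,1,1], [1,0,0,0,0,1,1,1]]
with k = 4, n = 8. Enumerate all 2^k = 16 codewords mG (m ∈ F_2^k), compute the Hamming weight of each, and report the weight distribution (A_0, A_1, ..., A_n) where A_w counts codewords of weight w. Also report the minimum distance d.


Weight distribution: A_0 = 1, A_1 = 1, A_3 = 3, A_4 = 5, A_5 = 3, A_6 = 2, A_7 = 1. Minimum distance d = 1.

Enumerate all 2^4 = 16 messages m ∈ F_2^4.
For each, compute codeword c = mG in F_2^8, then tally its weight.
  m = 0000 → c = 00000000, weight = 0.
  m = 1000 → c = 01000000, weight = 1.
  m = 0100 → c = 11101110, weight = 6.
  m = 1100 → c = 10101110, weight = 5.
  m = 0010 → c = 01111111, weight = 7.
  m = 1010 → c = 00111111, weight = 6.
  m = 0110 → c = 10010001, weight = 3.
  m = 1110 → c = 11010001, weight = 4.
  m = 0001 → c = 10000111, weight = 4.
  m = 1001 → c = 11000111, weight = 5.
  m = 0101 → c = 01101001, weight = 4.
  m = 1101 → c = 00101001, weight = 3.
  m = 0011 → c = 11111000, weight = 5.
  m = 1011 → c = 10111000, weight = 4.
  m = 0111 → c = 00010110, weight = 3.
  m = 1111 → c = 01010110, weight = 4.
Tally weights:
  weight 0: 1 codewords.
  weight 1: 1 codewords.
  weight 3: 3 codewords.
  weight 4: 5 codewords.
  weight 5: 3 codewords.
  weight 6: 2 codewords.
  weight 7: 1 codewords.
Minimum distance d = smallest w > 0 with A_w > 0 = 1.
Sanity: Σ A_w = 16 = 2^4 = 16 ✓.


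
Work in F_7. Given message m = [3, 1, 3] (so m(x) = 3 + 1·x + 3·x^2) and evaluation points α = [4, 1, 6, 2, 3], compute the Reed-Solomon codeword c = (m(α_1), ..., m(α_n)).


c = [6, 0, 5, 3, 5]

Message polynomial: m(x) = 3 + 1·x + 3·x^2 (mod 7).
For each evaluation point α_i, compute m(α_i) mod 7:
  α_1 = 4: Horner steps 3 → 6 → 6, so m(4) = 6.
  α_2 = 1: Horner steps 3 → 4 → 0, so m(1) = 0.
  α_3 = 6: Horner steps 3 → 5 → 5, so m(6) = 5.
  α_4 = 2: Horner steps 3 → 0 → 3, so m(2) = 3.
  α_5 = 3: Horner steps 3 → 3 → 5, so m(3) = 5.
Codeword c = [6, 0, 5, 3, 5] ∈ F_7^5.


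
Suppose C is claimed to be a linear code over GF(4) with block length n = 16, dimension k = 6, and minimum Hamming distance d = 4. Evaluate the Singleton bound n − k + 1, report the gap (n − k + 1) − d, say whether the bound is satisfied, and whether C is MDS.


Singleton RHS = n − k + 1 = 11, slack = 7, bound satisfied, not MDS.

Singleton bound: d ≤ n − k + 1.
Here n = 16, k = 6, so n − k + 1 = 11.
Given d = 4, check d ≤ 11: YES.
Slack = (n − k + 1) − d = 7.
The code is NOT MDS (slack = 7 > 0).
Description: the claimed parameters are [16, 6, 4]_4; such a code would be non-MDS.


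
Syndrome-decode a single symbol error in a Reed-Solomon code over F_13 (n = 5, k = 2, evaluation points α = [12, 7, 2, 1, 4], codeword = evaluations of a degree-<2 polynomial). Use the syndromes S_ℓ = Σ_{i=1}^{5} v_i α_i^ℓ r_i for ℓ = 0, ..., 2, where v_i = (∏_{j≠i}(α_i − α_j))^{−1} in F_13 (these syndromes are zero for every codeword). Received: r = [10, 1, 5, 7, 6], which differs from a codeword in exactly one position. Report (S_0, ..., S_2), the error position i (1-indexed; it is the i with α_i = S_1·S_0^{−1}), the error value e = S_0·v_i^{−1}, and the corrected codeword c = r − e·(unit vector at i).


S = (3, 3, 3), error at position 4, error magnitude e = 9, c = [10, 1, 5, 11, 6].

Step 1: column multipliers v_i = (∏_{j≠i}(α_i − α_j))^{−1} mod 13.
  i = 1 (α = 12): (12−7)(12−2)(12−1)(12−4) = 5·10·11·8 = 4400 ≡ 6, so v_1 = 6^{−1} = 11 (mod 13).
  i = 2 (α = 7): (7−12)(7−2)(7−1)(7−4) = (−5)·5·6·3 = −450 ≡ 5, so v_2 = 5^{−1} = 8 (mod 13).
  i = 3 (α = 2): (2−12)(2−7)(2−1)(2−4) = (−10)·(−5)·1·(−2) = −100 ≡ 4, so v_3 = 4^{−1} = 10 (mod 13).
  i = 4 (α = 1): (1−12)(1−7)(1−2)(1−4) = (−11)·(−6)·(−1)·(−3) = 198 ≡ 3, so v_4 = 3^{−1} = 9 (mod 13).
  i = 5 (α = 4): (4−12)(4−7)(4−2)(4−1) = (−8)·(−3)·2·3 = 144 ≡ 1, so v_5 = 1^{−1} = 1 (mod 13).
  v = [11, 8, 10, 9, 1].
Step 2: syndromes of r = [10, 1, 5, 7, 6] (all sums mod 13).
  S_0 = Σ v_i r_i = 11·10 + 8·1 + 10·5 + 9·7 + 1·6 = 237 ≡ 3.
  S_1 = Σ v_i α_i r_i = 11·12·10 + 8·7·1 + 10·2·5 + 9·1·7 + 1·4·6 = 1563 ≡ 3.
  α_i^2 mod 13 = [1, 10, 4, 1, 3].
  S_2 = Σ v_i α_i^2 r_i = 11·1·10 + 8·10·1 + 10·4·5 + 9·1·7 + 1·3·6 = 471 ≡ 3.
  S = (3, 3, 3) ≠ 0, so r is not a codeword (an error is present).
Step 3: locate the error. For a single error e at position i, S_ℓ = v_i·e·α_i^ℓ, so α_err = S_1/S_0.
  S_0^{−1} = 3^{−1} = 9 (mod 13), so α_err = 3·9 = 27 ≡ 1 = α_4. Error position i = 4.
  Consistency check: S_2/S_1 = 3·9 = 27 ≡ 1 = α_err ✓ (single-error assumption holds).
Step 4: error magnitude e = S_0/v_4 = S_0·∏_{j≠4}(α_4 − α_j) = 3·3 = 9 ≡ 9 (mod 13).
Step 5: correct position 4: c_4 = r_4 − e = 7 − 9 ≡ 11 (mod 13). Hence c = [10, 1, 5, 11, 6].
  Check: interpolating c through the α_i gives m(x) = 4 + 7·x (degree < 2) with m(α_i) = c_i for every i, so c is indeed a codeword.


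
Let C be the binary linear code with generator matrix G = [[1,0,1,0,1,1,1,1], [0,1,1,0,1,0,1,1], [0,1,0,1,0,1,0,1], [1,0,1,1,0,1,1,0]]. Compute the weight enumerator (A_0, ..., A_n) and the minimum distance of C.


Weight distribution: A_0 = 1, A_2 = 1, A_3 = 4, A_4 = 3, A_5 = 4, A_6 = 3. Minimum distance d = 2.

Enumerate all 2^4 = 16 messages m ∈ F_2^4.
For each, compute codeword c = mG in F_2^8, then tally its weight.
  m = 0000 → c = 00000000, weight = 0.
  m = 1000 → c = 10101111, weight = 6.
  m = 0100 → c = 01101011, weight = 5.
  m = 1100 → c = 11000100, weight = 3.
  m = 0010 → c = 01010101, weight = 4.
  m = 1010 → c = 11111010, weight = 6.
  m = 0110 → c = 00111110, weight = 5.
  m = 1110 → c = 10010001, weight = 3.
  m = 0001 → c = 10110110, weight = 5.
  m = 1001 → c = 00011001, weight = 3.
  m = 0101 → c = 11011101, weight = 6.
  m = 1101 → c = 01110010, weight = 4.
  m = 0011 → c = 11100011, weight = 5.
  m = 1011 → c = 01001100, weight = 3.
  m = 0111 → c = 10001000, weight = 2.
  m = 1111 → c = 00100111, weight = 4.
Tally weights:
  weight 0: 1 codewords.
  weight 2: 1 codewords.
  weight 3: 4 codewords.
  weight 4: 3 codewords.
  weight 5: 4 codewords.
  weight 6: 3 codewords.
Minimum distance d = smallest w > 0 with A_w > 0 = 2.
Sanity: Σ A_w = 16 = 2^4 = 16 ✓.


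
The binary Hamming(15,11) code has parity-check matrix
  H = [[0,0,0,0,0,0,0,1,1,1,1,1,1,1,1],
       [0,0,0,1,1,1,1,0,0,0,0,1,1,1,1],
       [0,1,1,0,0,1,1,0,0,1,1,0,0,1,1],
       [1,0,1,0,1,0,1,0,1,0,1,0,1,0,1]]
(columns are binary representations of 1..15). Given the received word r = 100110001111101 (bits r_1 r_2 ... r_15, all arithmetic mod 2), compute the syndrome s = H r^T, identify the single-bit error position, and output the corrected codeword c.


s = (0, 1, 1, 0)^T, error position = 6, corrected codeword c = 100111001111101

Compute s = H r^T mod 2 one row at a time:
  s_1 = 0 + 1 + 1 + 1 + 1 + 1 + 0 + 1 = 6 ≡ 0 (mod 2).
  s_2 = 1 + 1 + 0 + 0 + 1 + 1 + 0 + 1 = 5 ≡ 1 (mod 2).
  s_3 = 0 + 0 + 0 + 0 + 1 + 1 + 0 + 1 = 3 ≡ 1 (mod 2).
  s_4 = 1 + 0 + 1 + 0 + 1 + 1 + 1 + 1 = 6 ≡ 0 (mod 2).
s = (0, 1, 1, 0)^T — this equals column 6 of H (binary 0110), so error is at position 6.
Correct: flip bit 6 of r = 100110001111101 to get c = 100111001111101.


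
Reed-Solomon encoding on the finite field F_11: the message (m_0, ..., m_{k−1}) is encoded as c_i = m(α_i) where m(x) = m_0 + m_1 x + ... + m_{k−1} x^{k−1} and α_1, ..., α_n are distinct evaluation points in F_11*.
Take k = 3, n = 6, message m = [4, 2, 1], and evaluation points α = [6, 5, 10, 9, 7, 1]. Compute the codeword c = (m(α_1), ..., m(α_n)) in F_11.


c = [8, 6, 3, 4, 1, 7]

Message polynomial: m(x) = 4 + 2·x + 1·x^2 (mod 11).
For each evaluation point α_i, compute m(α_i) mod 11:
  α_1 = 6: Horner steps 1 → 8 → 8, so m(6) = 8.
  α_2 = 5: Horner steps 1 → 7 → 6, so m(5) = 6.
  α_3 = 10: Horner steps 1 → 1 → 3, so m(10) = 3.
  α_4 = 9: Horner steps 1 → 0 → 4, so m(9) = 4.
  α_5 = 7: Horner steps 1 → 9 → 1, so m(7) = 1.
  α_6 = 1: Horner steps 1 → 3 → 7, so m(1) = 7.
Codeword c = [8, 6, 3, 4, 1, 7] ∈ F_11^6.


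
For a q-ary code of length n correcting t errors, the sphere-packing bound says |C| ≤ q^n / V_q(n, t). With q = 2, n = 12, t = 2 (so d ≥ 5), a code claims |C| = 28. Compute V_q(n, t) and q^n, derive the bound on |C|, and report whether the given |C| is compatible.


V_q(n, t) = 79, q^n = 4096, Hamming bound = 51, |C| = 28 ≤ bound (satisfied).

Step 1: Compute V_q(n, t) = Σ_{j=0}^2 C(n, j) (q−1)^j.
  j = 0: C(12,0)·(1)^0 = 1·1 = 1.
  j = 1: C(12,1)·(1)^1 = 12·1 = 12.
  j = 2: C(12,2)·(1)^2 = 66·1 = 66.
  V_q(n, t) = 1 + 12 + 66 = 79.
Step 2: q^n = 2^12 = 4096.
Step 3: Hamming bound ⌊q^n / V_q(n,t)⌋ = ⌊4096/79⌋ = 51.
Step 4: Compare |C| = 28 to 51: satisfied.
The claimed |C| lies below the Hamming bound.


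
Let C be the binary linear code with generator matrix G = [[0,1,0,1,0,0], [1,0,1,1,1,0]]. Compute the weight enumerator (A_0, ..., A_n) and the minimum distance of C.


Weight distribution: A_0 = 1, A_2 = 1, A_4 = 2. Minimum distance d = 2.

Enumerate all 2^2 = 4 messages m ∈ F_2^2.
For each, compute codeword c = mG in F_2^6, then tally its weight.
  m = 00 → c = 000000, weight = 0.
  m = 10 → c = 010100, weight = 2.
  m = 01 → c = 101110, weight = 4.
  m = 11 → c = 111010, weight = 4.
Tally weights:
  weight 0: 1 codewords.
  weight 2: 1 codewords.
  weight 4: 2 codewords.
Minimum distance d = smallest w > 0 with A_w > 0 = 2.
Sanity: Σ A_w = 4 = 2^2 = 4 ✓.


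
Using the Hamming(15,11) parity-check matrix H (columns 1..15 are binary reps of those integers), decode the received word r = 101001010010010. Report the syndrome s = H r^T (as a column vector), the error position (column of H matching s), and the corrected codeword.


s = (1, 0, 0, 1)^T, error position = 9, corrected codeword c = 101001011010010

Compute s = H r^T mod 2 one row at a time:
  s_1 = 1 + 0 + 0 + 1 + 0 + 0 + 1 + 0 = 3 ≡ 1 (mod 2).
  s_2 = 0 + 0 + 1 + 0 + 0 + 0 + 1 + 0 = 2 ≡ 0 (mod 2).
  s_3 = 0 + 1 + 1 + 0 + 0 + 1 + 1 + 0 = 4 ≡ 0 (mod 2).
  s_4 = 1 + 1 + 0 + 0 + 0 + 1 + 0 + 0 = 3 ≡ 1 (mod 2).
s = (1, 0, 0, 1)^T — this equals column 9 of H (binary 1001), so error is at position 9.
Correct: flip bit 9 of r = 101001010010010 to get c = 101001011010010.


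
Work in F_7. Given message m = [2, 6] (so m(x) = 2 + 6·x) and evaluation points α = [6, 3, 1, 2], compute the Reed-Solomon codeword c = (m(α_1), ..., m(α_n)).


c = [3, 6, 1, 0]

Message polynomial: m(x) = 2 + 6·x (mod 7).
For each evaluation point α_i, compute m(α_i) mod 7:
  α_1 = 6: Horner steps 6 → 3, so m(6) = 3.
  α_2 = 3: Horner steps 6 → 6, so m(3) = 6.
  α_3 = 1: Horner steps 6 → 1, so m(1) = 1.
  α_4 = 2: Horner steps 6 → 0, so m(2) = 0.
Codeword c = [3, 6, 1, 0] ∈ F_7^4.


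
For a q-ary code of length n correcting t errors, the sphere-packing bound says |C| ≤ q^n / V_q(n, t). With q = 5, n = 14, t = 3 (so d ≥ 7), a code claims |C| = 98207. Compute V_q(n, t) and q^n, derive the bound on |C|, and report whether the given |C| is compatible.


V_q(n, t) = 24809, q^n = 6103515625, Hamming bound = 246020, |C| = 98207 ≤ bound (satisfied).

Step 1: Compute V_q(n, t) = Σ_{j=0}^3 C(n, j) (q−1)^j.
  j = 0: C(14,0)·(4)^0 = 1·1 = 1.
  j = 1: C(14,1)·(4)^1 = 14·4 = 56.
  j = 2: C(14,2)·(4)^2 = 91·16 = 1456.
  j = 3: C(14,3)·(4)^3 = 364·64 = 23296.
  V_q(n, t) = 1 + 56 + 1456 + 23296 = 24809.
Step 2: q^n = 5^14 = 6103515625.
Step 3: Hamming bound ⌊q^n / V_q(n,t)⌋ = ⌊6103515625/24809⌋ = 246020.
Step 4: Compare |C| = 98207 to 246020: satisfied.
The claimed |C| lies below the Hamming bound.


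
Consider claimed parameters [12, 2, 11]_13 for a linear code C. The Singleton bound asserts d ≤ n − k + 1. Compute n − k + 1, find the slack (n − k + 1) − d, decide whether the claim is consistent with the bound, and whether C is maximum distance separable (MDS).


Singleton RHS = n − k + 1 = 11, slack = 0, bound satisfied, MDS.

Singleton bound: d ≤ n − k + 1.
Here n = 12, k = 2, so n − k + 1 = 11.
Given d = 11, check d ≤ 11: YES.
Slack = (n − k + 1) − d = 0.
The code is MDS (slack = 0).
Description: the claimed parameters are [12, 2, 11]_13; such a code would be MDS (meets Singleton bound).


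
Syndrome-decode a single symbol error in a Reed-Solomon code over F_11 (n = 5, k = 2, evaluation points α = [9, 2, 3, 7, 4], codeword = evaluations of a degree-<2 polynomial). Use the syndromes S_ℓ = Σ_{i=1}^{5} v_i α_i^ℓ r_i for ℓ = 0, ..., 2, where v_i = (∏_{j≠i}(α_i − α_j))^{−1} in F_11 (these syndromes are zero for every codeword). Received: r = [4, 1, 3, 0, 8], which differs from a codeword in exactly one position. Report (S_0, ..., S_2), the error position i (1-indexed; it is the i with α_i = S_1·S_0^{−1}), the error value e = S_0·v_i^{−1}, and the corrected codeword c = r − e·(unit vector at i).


S = (10, 7, 6), error at position 5, error magnitude e = 3, c = [4, 1, 3, 0, 5].

Step 1: column multipliers v_i = (∏_{j≠i}(α_i − α_j))^{−1} mod 11.
  i = 1 (α = 9): (9−2)(9−3)(9−7)(9−4) = 7·6·2·5 = 420 ≡ 2, so v_1 = 2^{−1} = 6 (mod 11).
  i = 2 (α = 2): (2−9)(2−3)(2−7)(2−4) = (−7)·(−1)·(−5)·(−2) = 70 ≡ 4, so v_2 = 4^{−1} = 3 (mod 11).
  i = 3 (α = 3): (3−9)(3−2)(3−7)(3−4) = (−6)·1·(−4)·(−1) = −24 ≡ 9, so v_3 = 9^{−1} = 5 (mod 11).
  i = 4 (α = 7): (7−9)(7−2)(7−3)(7−4) = (−2)·5·4·3 = −120 ≡ 1, so v_4 = 1^{−1} = 1 (mod 11).
  i = 5 (α = 4): (4−9)(4−2)(4−3)(4−7) = (−5)·2·1·(−3) = 30 ≡ 8, so v_5 = 8^{−1} = 7 (mod 11).
  v = [6, 3, 5, 1, 7].
Step 2: syndromes of r = [4, 1, 3, 0, 8] (all sums mod 11).
  S_0 = Σ v_i r_i = 6·4 + 3·1 + 5·3 + 1·0 + 7·8 = 98 ≡ 10.
  S_1 = Σ v_i α_i r_i = 6·9·4 + 3·2·1 + 5·3·3 + 1·7·0 + 7·4·8 = 491 ≡ 7.
  α_i^2 mod 11 = [4, 4, 9, 5, 5].
  S_2 = Σ v_i α_i^2 r_i = 6·4·4 + 3·4·1 + 5·9·3 + 1·5·0 + 7·5·8 = 523 ≡ 6.
  S = (10, 7, 6) ≠ 0, so r is not a codeword (an error is present).
Step 3: locate the error. For a single error e at position i, S_ℓ = v_i·e·α_i^ℓ, so α_err = S_1/S_0.
  S_0^{−1} = 10^{−1} = 10 (mod 11), so α_err = 7·10 = 70 ≡ 4 = α_5. Error position i = 5.
  Consistency check: S_2/S_1 = 6·8 = 48 ≡ 4 = α_err ✓ (single-error assumption holds).
Step 4: error magnitude e = S_0/v_5 = S_0·∏_{j≠5}(α_5 − α_j) = 10·8 = 80 ≡ 3 (mod 11).
Step 5: correct position 5: c_5 = r_5 − e = 8 − 3 ≡ 5 (mod 11). Hence c = [4, 1, 3, 0, 5].
  Check: interpolating c through the α_i gives m(x) = 8 + 2·x (degree < 2) with m(α_i) = c_i for every i, so c is indeed a codeword.


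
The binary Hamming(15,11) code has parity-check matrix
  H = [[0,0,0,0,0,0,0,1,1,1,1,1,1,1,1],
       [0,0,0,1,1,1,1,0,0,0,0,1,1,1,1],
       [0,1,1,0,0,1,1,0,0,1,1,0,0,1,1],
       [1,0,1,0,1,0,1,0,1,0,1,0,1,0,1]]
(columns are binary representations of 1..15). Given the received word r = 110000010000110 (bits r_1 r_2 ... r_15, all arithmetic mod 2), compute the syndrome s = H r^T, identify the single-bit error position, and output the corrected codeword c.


s = (1, 0, 0, 0)^T, error position = 8, corrected codeword c = 110000000000110

Compute s = H r^T mod 2 one row at a time:
  s_1 = 1 + 0 + 0 + 0 + 0 + 1 + 1 + 0 = 3 ≡ 1 (mod 2).
  s_2 = 0 + 0 + 0 + 0 + 0 + 1 + 1 + 0 = 2 ≡ 0 (mod 2).
  s_3 = 1 + 0 + 0 + 0 + 0 + 0 + 1 + 0 = 2 ≡ 0 (mod 2).
  s_4 = 1 + 0 + 0 + 0 + 0 + 0 + 1 + 0 = 2 ≡ 0 (mod 2).
s = (1, 0, 0, 0)^T — this equals column 8 of H (binary 1000), so error is at position 8.
Correct: flip bit 8 of r = 110000010000110 to get c = 110000000000110.


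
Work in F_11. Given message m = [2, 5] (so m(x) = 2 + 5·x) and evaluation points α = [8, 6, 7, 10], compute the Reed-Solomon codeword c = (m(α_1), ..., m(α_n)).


c = [9, 10, 4, 8]

Message polynomial: m(x) = 2 + 5·x (mod 11).
For each evaluation point α_i, compute m(α_i) mod 11:
  α_1 = 8: Horner steps 5 → 9, so m(8) = 9.
  α_2 = 6: Horner steps 5 → 10, so m(6) = 10.
  α_3 = 7: Horner steps 5 → 4, so m(7) = 4.
  α_4 = 10: Horner steps 5 → 8, so m(10) = 8.
Codeword c = [9, 10, 4, 8] ∈ F_11^4.


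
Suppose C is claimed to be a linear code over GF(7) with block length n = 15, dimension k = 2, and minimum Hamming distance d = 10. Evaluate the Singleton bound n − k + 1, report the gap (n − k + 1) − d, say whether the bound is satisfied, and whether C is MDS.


Singleton RHS = n − k + 1 = 14, slack = 4, bound satisfied, not MDS.

Singleton bound: d ≤ n − k + 1.
Here n = 15, k = 2, so n − k + 1 = 14.
Given d = 10, check d ≤ 14: YES.
Slack = (n − k + 1) − d = 4.
The code is NOT MDS (slack = 4 > 0).
Description: the claimed parameters are [15, 2, 10]_7; such a code would be non-MDS.


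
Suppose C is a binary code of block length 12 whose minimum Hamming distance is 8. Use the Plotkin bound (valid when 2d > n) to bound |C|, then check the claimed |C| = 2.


Plotkin bound M ≤ 4; given |C| = 2 ≤ bound (satisfied).

Check applicability: 2d = 16, n = 12.
2d − n = 4 > 0, so Plotkin applies.
Compute d/(2d−n) = 8/4 ≈ 2.0000.
⌊d/(2d−n)⌋ = 2.
Plotkin bound: M ≤ 2·2 = 4.
Given |C| = 2, check: satisfied.
This |C| is below the Plotkin bound.


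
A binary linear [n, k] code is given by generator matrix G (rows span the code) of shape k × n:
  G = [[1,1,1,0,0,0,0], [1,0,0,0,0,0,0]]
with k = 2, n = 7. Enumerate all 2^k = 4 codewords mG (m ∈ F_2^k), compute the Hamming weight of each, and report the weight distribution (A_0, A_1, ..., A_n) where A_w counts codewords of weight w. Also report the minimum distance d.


Weight distribution: A_0 = 1, A_1 = 1, A_2 = 1, A_3 = 1. Minimum distance d = 1.

Enumerate all 2^2 = 4 messages m ∈ F_2^2.
For each, compute codeword c = mG in F_2^7, then tally its weight.
  m = 00 → c = 0000000, weight = 0.
  m = 10 → c = 1110000, weight = 3.
  m = 01 → c = 1000000, weight = 1.
  m = 11 → c = 0110000, weight = 2.
Tally weights:
  weight 0: 1 codewords.
  weight 1: 1 codewords.
  weight 2: 1 codewords.
  weight 3: 1 codewords.
Minimum distance d = smallest w > 0 with A_w > 0 = 1.
Sanity: Σ A_w = 4 = 2^2 = 4 ✓.


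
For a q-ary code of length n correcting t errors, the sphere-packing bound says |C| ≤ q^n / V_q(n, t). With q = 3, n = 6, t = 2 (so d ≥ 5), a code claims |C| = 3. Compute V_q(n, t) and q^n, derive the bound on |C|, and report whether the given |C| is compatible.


V_q(n, t) = 73, q^n = 729, Hamming bound = 9, |C| = 3 ≤ bound (satisfied).

Step 1: Compute V_q(n, t) = Σ_{j=0}^2 C(n, j) (q−1)^j.
  j = 0: C(6,0)·(2)^0 = 1·1 = 1.
  j = 1: C(6,1)·(2)^1 = 6·2 = 12.
  j = 2: C(6,2)·(2)^2 = 15·4 = 60.
  V_q(n, t) = 1 + 12 + 60 = 73.
Step 2: q^n = 3^6 = 729.
Step 3: Hamming bound ⌊q^n / V_q(n,t)⌋ = ⌊729/73⌋ = 9.
Step 4: Compare |C| = 3 to 9: satisfied.
The claimed |C| lies below the Hamming bound.


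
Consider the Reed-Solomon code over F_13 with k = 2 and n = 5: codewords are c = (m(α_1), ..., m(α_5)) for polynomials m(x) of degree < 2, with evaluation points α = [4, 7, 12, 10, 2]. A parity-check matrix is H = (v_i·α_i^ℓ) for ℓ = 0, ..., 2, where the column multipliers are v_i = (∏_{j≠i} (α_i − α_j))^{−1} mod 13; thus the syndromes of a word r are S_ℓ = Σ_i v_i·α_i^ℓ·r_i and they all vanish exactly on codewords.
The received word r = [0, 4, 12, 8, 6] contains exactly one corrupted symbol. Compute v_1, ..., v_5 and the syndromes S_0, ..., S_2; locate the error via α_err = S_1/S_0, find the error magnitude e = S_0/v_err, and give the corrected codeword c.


S = (7, 6, 7), error at position 3, error magnitude e = 10, c = [0, 4, 2, 8, 6].

Step 1: column multipliers v_i = (∏_{j≠i}(α_i − α_j))^{−1} mod 13.
  i = 1 (α = 4): (4−7)(4−12)(4−10)(4−2) = (−3)·(−8)·(−6)·2 = −288 ≡ 11, so v_1 = 11^{−1} = 6 (mod 13).
  i = 2 (α = 7): (7−4)(7−12)(7−10)(7−2) = 3·(−5)·(−3)·5 = 225 ≡ 4, so v_2 = 4^{−1} = 10 (mod 13).
  i = 3 (α = 12): (12−4)(12−7)(12−10)(12−2) = 8·5·2·10 = 800 ≡ 7, so v_3 = 7^{−1} = 2 (mod 13).
  i = 4 (α = 10): (10−4)(10−7)(10−12)(10−2) = 6·3·(−2)·8 = −288 ≡ 11, so v_4 = 11^{−1} = 6 (mod 13).
  i = 5 (α = 2): (2−4)(2−7)(2−12)(2−10) = (−2)·(−5)·(−10)·(−8) = 800 ≡ 7, so v_5 = 7^{−1} = 2 (mod 13).
  v = [6, 10, 2, 6, 2].
Step 2: syndromes of r = [0, 4, 12, 8, 6] (all sums mod 13).
  S_0 = Σ v_i r_i = 6·0 + 10·4 + 2·12 + 6·8 + 2·6 = 124 ≡ 7.
  S_1 = Σ v_i α_i r_i = 6·4·0 + 10·7·4 + 2·12·12 + 6·10·8 + 2·2·6 = 1072 ≡ 6.
  α_i^2 mod 13 = [3, 10, 1, 9, 4].
  S_2 = Σ v_i α_i^2 r_i = 6·3·0 + 10·10·4 + 2·1·12 + 6·9·8 + 2·4·6 = 904 ≡ 7.
  S = (7, 6, 7) ≠ 0, so r is not a codeword (an error is present).
Step 3: locate the error. For a single error e at position i, S_ℓ = v_i·e·α_i^ℓ, so α_err = S_1/S_0.
  S_0^{−1} = 7^{−1} = 2 (mod 13), so α_err = 6·2 = 12 ≡ 12 = α_3. Error position i = 3.
  Consistency check: S_2/S_1 = 7·11 = 77 ≡ 12 = α_err ✓ (single-error assumption holds).
Step 4: error magnitude e = S_0/v_3 = S_0·∏_{j≠3}(α_3 − α_j) = 7·7 = 49 ≡ 10 (mod 13).
Step 5: correct position 3: c_3 = r_3 − e = 12 − 10 ≡ 2 (mod 13). Hence c = [0, 4, 2, 8, 6].
  Check: interpolating c through the α_i gives m(x) = 12 + 10·x (degree < 2) with m(α_i) = c_i for every i, so c is indeed a codeword.


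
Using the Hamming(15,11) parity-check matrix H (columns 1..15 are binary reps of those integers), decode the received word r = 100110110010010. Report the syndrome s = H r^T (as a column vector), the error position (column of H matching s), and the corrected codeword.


s = (1, 0, 1, 0)^T, error position = 10, corrected codeword c = 100110110110010

Compute s = H r^T mod 2 one row at a time:
  s_1 = 1 + 0 + 0 + 1 + 0 + 0 + 1 + 0 = 3 ≡ 1 (mod 2).
  s_2 = 1 + 1 + 0 + 1 + 0 + 0 + 1 + 0 = 4 ≡ 0 (mod 2).
  s_3 = 0 + 0 + 0 + 1 + 0 + 1 + 1 + 0 = 3 ≡ 1 (mod 2).
  s_4 = 1 + 0 + 1 + 1 + 0 + 1 + 0 + 0 = 4 ≡ 0 (mod 2).
s = (1, 0, 1, 0)^T — this equals column 10 of H (binary 1010), so error is at position 10.
Correct: flip bit 10 of r = 100110110010010 to get c = 100110110110010.


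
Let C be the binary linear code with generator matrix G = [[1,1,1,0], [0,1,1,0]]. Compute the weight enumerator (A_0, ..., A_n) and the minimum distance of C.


Weight distribution: A_0 = 1, A_1 = 1, A_2 = 1, A_3 = 1. Minimum distance d = 1.

Enumerate all 2^2 = 4 messages m ∈ F_2^2.
For each, compute codeword c = mG in F_2^4, then tally its weight.
  m = 00 → c = 0000, weight = 0.
  m = 10 → c = 1110, weight = 3.
  m = 01 → c = 0110, weight = 2.
  m = 11 → c = 1000, weight = 1.
Tally weights:
  weight 0: 1 codewords.
  weight 1: 1 codewords.
  weight 2: 1 codewords.
  weight 3: 1 codewords.
Minimum distance d = smallest w > 0 with A_w > 0 = 1.
Sanity: Σ A_w = 4 = 2^2 = 4 ✓.


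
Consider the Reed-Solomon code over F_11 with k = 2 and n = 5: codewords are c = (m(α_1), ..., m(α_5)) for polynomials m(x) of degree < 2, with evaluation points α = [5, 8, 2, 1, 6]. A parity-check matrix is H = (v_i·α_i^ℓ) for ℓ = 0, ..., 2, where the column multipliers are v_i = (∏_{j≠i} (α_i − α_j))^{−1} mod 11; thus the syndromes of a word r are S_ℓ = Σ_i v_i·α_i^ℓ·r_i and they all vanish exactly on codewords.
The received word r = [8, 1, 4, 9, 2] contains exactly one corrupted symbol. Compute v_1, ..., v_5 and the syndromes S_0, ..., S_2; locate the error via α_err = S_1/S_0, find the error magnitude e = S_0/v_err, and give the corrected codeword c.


S = (4, 4, 4), error at position 4, error magnitude e = 10, c = [8, 1, 4, 10, 2].

Step 1: column multipliers v_i = (∏_{j≠i}(α_i − α_j))^{−1} mod 11.
  i = 1 (α = 5): (5−8)(5−2)(5−1)(5−6) = (−3)·3·4·(−1) = 36 ≡ 3, so v_1 = 3^{−1} = 4 (mod 11).
  i = 2 (α = 8): (8−5)(8−2)(8−1)(8−6) = 3·6·7·2 = 252 ≡ 10, so v_2 = 10^{−1} = 10 (mod 11).
  i = 3 (α = 2): (2−5)(2−8)(2−1)(2−6) = (−3)·(−6)·1·(−4) = −72 ≡ 5, so v_3 = 5^{−1} = 9 (mod 11).
  i = 4 (α = 1): (1−5)(1−8)(1−2)(1−6) = (−4)·(−7)·(−1)·(−5) = 140 ≡ 8, so v_4 = 8^{−1} = 7 (mod 11).
  i = 5 (α = 6): (6−5)(6−8)(6−2)(6−1) = 1·(−2)·4·5 = −40 ≡ 4, so v_5 = 4^{−1} = 3 (mod 11).
  v = [4, 10, 9, 7, 3].
Step 2: syndromes of r = [8, 1, 4, 9, 2] (all sums mod 11).
  S_0 = Σ v_i r_i = 4·8 + 10·1 + 9·4 + 7·9 + 3·2 = 147 ≡ 4.
  S_1 = Σ v_i α_i r_i = 4·5·8 + 10·8·1 + 9·2·4 + 7·1·9 + 3·6·2 = 411 ≡ 4.
  α_i^2 mod 11 = [3, 9, 4, 1, 3].
  S_2 = Σ v_i α_i^2 r_i = 4·3·8 + 10·9·1 + 9·4·4 + 7·1·9 + 3·3·2 = 411 ≡ 4.
  S = (4, 4, 4) ≠ 0, so r is not a codeword (an error is present).
Step 3: locate the error. For a single error e at position i, S_ℓ = v_i·e·α_i^ℓ, so α_err = S_1/S_0.
  S_0^{−1} = 4^{−1} = 3 (mod 11), so α_err = 4·3 = 12 ≡ 1 = α_4. Error position i = 4.
  Consistency check: S_2/S_1 = 4·3 = 12 ≡ 1 = α_err ✓ (single-error assumption holds).
Step 4: error magnitude e = S_0/v_4 = S_0·∏_{j≠4}(α_4 − α_j) = 4·8 = 32 ≡ 10 (mod 11).
Step 5: correct position 4: c_4 = r_4 − e = 9 − 10 ≡ 10 (mod 11). Hence c = [8, 1, 4, 10, 2].
  Check: interpolating c through the α_i gives m(x) = 5 + 5·x (degree < 2) with m(α_i) = c_i for every i, so c is indeed a codeword.


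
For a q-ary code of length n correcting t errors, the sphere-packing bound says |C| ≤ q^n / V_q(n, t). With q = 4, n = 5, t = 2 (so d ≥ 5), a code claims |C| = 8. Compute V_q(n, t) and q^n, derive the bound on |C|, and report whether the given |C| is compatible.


V_q(n, t) = 106, q^n = 1024, Hamming bound = 9, |C| = 8 ≤ bound (satisfied).

Step 1: Compute V_q(n, t) = Σ_{j=0}^2 C(n, j) (q−1)^j.
  j = 0: C(5,0)·(3)^0 = 1·1 = 1.
  j = 1: C(5,1)·(3)^1 = 5·3 = 15.
  j = 2: C(5,2)·(3)^2 = 10·9 = 90.
  V_q(n, t) = 1 + 15 + 90 = 106.
Step 2: q^n = 4^5 = 1024.
Step 3: Hamming bound ⌊q^n / V_q(n,t)⌋ = ⌊1024/106⌋ = 9.
Step 4: Compare |C| = 8 to 9: satisfied.
The claimed |C| lies below the Hamming bound.


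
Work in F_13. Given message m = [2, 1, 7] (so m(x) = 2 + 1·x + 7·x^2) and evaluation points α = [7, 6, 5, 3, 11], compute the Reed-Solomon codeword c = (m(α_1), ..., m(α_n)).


c = [1, 0, 0, 3, 2]

Message polynomial: m(x) = 2 + 1·x + 7·x^2 (mod 13).
For each evaluation point α_i, compute m(α_i) mod 13:
  α_1 = 7: Horner steps 7 → 11 → 1, so m(7) = 1.
  α_2 = 6: Horner steps 7 → 4 → 0, so m(6) = 0.
  α_3 = 5: Horner steps 7 → 10 → 0, so m(5) = 0.
  α_4 = 3: Horner steps 7 → 9 → 3, so m(3) = 3.
  α_5 = 11: Horner steps 7 → 0 → 2, so m(11) = 2.
Codeword c = [1, 0, 0, 3, 2] ∈ F_13^5.


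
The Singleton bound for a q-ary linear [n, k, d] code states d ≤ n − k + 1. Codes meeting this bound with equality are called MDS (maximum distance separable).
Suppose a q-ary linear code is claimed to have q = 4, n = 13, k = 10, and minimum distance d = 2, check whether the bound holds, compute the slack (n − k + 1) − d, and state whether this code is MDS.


Singleton RHS = n − k + 1 = 4, slack = 2, bound satisfied, not MDS.

Singleton bound: d ≤ n − k + 1.
Here n = 13, k = 10, so n − k + 1 = 4.
Given d = 2, check d ≤ 4: YES.
Slack = (n − k + 1) − d = 2.
The code is NOT MDS (slack = 2 > 0).
Description: the claimed parameters are [13, 10, 2]_4; such a code would be non-MDS.


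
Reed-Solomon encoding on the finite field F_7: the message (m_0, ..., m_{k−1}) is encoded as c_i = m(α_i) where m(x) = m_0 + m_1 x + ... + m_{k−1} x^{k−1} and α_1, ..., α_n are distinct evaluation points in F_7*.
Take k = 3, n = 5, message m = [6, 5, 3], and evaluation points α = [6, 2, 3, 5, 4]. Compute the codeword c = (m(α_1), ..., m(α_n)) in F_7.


c = [4, 0, 6, 1, 4]

Message polynomial: m(x) = 6 + 5·x + 3·x^2 (mod 7).
For each evaluation point α_i, compute m(α_i) mod 7:
  α_1 = 6: Horner steps 3 → 2 → 4, so m(6) = 4.
  α_2 = 2: Horner steps 3 → 4 → 0, so m(2) = 0.
  α_3 = 3: Horner steps 3 → 0 → 6, so m(3) = 6.
  α_4 = 5: Horner steps 3 → 6 → 1, so m(5) = 1.
  α_5 = 4: Horner steps 3 → 3 → 4, so m(4) = 4.
Codeword c = [4, 0, 6, 1, 4] ∈ F_7^5.
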